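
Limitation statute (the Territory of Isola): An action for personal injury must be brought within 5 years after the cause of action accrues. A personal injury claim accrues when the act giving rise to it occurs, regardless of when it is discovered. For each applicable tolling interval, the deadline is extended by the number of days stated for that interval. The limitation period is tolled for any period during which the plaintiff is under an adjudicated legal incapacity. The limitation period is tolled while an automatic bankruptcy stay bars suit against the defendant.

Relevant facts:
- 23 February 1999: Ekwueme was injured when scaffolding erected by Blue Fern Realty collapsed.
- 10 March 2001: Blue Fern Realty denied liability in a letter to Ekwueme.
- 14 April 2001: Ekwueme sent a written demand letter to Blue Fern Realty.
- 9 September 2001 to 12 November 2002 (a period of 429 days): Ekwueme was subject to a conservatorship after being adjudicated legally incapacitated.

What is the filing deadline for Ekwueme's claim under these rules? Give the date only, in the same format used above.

27 April 2005

The claim accrued on 23 February 1999, when the wrongful act occurred.
Adding the 5 years base period to 23 February 1999 gives a deadline of 23 February 2004, before any tolling.
Because the plaintiff's legal incapacity ran from 9 September 2001 to 12 November 2002, the deadline is extended by 429 days to 27 April 2005.
Nothing else in the chronology tolls or restarts the period.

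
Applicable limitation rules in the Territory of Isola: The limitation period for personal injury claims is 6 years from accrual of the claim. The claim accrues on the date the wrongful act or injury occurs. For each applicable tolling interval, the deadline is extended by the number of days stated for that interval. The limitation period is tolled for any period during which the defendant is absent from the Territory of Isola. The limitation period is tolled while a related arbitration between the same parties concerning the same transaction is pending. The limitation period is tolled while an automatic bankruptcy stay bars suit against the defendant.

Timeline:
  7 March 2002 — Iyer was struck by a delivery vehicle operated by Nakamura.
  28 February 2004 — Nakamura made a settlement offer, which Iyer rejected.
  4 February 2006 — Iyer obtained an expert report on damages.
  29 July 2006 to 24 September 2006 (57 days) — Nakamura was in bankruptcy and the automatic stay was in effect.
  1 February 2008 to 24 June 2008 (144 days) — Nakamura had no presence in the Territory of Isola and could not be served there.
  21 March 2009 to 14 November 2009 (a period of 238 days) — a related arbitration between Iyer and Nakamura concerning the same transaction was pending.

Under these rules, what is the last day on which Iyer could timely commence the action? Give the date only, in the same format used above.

24 September 2008

The limitation period began to run on 7 March 2002.
The untolled deadline — 6 years after 7 March 2002 — is 7 March 2008.
The automatic bankruptcy stay from 29 July 2006 to 24 September 2006 tolled the period for 57 days, extending the deadline to 3 May 2008.
Because the defendant's absence from the jurisdiction ran from 1 February 2008 to 24 June 2008, the deadline is extended by 144 days to 24 September 2008.
The pending related arbitration from 21 March 2009 to 14 November 2009 began after the period had already run on 24 September 2008, so it has no tolling effect.
Nothing else in the chronology tolls or restarts the period.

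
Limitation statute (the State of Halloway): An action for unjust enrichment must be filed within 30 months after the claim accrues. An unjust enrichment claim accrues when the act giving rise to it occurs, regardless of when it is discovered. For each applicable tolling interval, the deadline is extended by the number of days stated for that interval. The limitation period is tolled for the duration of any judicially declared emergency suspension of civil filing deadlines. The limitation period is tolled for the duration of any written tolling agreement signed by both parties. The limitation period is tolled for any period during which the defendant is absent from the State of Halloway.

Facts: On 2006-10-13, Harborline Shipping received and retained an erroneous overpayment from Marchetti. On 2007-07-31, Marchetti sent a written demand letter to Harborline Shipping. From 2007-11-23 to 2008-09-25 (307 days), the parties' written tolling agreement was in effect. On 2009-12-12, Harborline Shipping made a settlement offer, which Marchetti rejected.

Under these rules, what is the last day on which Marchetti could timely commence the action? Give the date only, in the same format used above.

The claim accrued on 2006-10-13, the date of the act.
30 months from 2006-10-13 is 2009-04-13.
Because the written tolling agreement ran from 2007-11-23 to 2008-09-25, the deadline is extended by 307 days to 2010-02-14.
None of the other events listed affects the running of the period under the stated rules.

2010-02-14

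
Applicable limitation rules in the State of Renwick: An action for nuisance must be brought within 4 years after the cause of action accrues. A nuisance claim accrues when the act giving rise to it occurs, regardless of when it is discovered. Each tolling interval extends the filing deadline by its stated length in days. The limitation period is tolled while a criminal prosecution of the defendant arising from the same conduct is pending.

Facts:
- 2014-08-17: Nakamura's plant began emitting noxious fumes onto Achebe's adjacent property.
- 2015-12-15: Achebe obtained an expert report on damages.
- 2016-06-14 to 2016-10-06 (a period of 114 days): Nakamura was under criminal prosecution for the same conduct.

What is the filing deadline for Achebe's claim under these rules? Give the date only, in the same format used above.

2018-12-09

The cause of action accrued on 2014-08-17, the date of the act.
Adding the 4 years base period to 2014-08-17 gives a deadline of 2018-08-17, before any tolling.
Because the pending criminal prosecution ran from 2016-06-14 to 2016-10-06, the deadline is extended by 114 days to 2018-12-09.
Nothing else in the chronology tolls or restarts the period.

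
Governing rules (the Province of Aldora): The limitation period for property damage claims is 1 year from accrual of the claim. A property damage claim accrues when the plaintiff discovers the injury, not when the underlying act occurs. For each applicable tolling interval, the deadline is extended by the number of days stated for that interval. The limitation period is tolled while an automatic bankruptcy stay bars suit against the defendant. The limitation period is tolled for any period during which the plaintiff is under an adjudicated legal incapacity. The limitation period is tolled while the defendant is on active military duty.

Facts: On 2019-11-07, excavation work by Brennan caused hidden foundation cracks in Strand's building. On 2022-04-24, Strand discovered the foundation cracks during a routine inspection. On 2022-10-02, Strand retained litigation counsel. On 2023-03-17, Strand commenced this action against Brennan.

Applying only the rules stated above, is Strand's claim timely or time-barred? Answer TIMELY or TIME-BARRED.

TIMELY

The claim did not accrue until Strand discovered the injury on 2022-04-24; the 2019-11-07 act date does not start the clock under the stated rule.
1 year from 2022-04-24 is 2023-04-24.
Nothing else in the chronology tolls or restarts the period.
The 2023-03-17 filing precedes the 2023-04-24 deadline; the claim is timely.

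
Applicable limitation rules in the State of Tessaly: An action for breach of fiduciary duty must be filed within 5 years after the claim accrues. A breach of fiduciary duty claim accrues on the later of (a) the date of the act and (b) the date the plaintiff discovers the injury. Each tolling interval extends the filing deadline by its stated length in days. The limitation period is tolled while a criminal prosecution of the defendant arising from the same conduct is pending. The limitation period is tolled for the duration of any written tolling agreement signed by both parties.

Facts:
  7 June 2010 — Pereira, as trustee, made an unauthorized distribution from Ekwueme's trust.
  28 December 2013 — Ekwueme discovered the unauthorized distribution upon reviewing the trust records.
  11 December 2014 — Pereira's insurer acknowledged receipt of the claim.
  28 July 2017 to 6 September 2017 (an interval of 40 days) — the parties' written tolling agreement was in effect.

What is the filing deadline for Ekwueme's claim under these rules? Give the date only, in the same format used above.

6 February 2019

The claim accrued on 28 December 2013 — the later of the 7 June 2010 act and the 28 December 2013 discovery.
The untolled deadline — 5 years after 28 December 2013 — is 28 December 2018.
Because the written tolling agreement ran from 28 July 2017 to 6 September 2017, the deadline is extended by 40 days to 6 February 2019.
The other events in the timeline have no effect on the limitation period under the stated rules.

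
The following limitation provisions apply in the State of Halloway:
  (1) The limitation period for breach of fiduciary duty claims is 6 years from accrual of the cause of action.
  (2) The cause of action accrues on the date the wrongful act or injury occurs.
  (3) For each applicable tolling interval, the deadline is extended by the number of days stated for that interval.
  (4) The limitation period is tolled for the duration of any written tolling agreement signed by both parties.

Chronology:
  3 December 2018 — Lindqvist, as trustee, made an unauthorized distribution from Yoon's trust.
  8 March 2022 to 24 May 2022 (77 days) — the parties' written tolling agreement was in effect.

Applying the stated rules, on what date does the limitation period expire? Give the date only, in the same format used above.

18 February 2025

The limitation period began to run on 3 December 2018.
Adding the 6 years base period to 3 December 2018 gives a deadline of 3 December 2024, before any tolling.
The written tolling agreement from 8 March 2022 to 24 May 2022 tolled the period for 77 days, extending the deadline to 18 February 2025.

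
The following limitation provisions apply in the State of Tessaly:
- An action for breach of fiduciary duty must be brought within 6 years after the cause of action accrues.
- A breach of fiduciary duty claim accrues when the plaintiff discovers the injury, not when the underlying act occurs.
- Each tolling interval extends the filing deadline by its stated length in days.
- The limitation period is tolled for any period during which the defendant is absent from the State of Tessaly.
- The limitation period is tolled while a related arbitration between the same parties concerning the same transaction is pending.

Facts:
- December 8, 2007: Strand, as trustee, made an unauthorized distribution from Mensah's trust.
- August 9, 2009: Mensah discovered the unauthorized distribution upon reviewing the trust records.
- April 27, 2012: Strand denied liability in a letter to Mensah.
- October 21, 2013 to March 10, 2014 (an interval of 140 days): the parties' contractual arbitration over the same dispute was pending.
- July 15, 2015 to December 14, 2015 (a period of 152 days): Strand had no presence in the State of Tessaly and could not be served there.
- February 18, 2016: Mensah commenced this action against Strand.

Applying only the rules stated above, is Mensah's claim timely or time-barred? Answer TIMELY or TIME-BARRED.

TIMELY

Accrual is tied to discovery, so the period began on August 9, 2009 rather than on December 8, 2007 when the act occurred.
Adding the 6 years base period to August 9, 2009 gives a deadline of August 9, 2015, before any tolling.
Because the pending related arbitration ran from October 21, 2013 to March 10, 2014, the deadline is extended by 140 days to December 27, 2015.
Because the defendant's absence from the jurisdiction ran from July 15, 2015 to December 14, 2015, the deadline is extended by 152 days to May 27, 2016.
Nothing else in the chronology tolls or restarts the period.
The February 18, 2016 filing precedes the May 27, 2016 deadline; the claim is timely.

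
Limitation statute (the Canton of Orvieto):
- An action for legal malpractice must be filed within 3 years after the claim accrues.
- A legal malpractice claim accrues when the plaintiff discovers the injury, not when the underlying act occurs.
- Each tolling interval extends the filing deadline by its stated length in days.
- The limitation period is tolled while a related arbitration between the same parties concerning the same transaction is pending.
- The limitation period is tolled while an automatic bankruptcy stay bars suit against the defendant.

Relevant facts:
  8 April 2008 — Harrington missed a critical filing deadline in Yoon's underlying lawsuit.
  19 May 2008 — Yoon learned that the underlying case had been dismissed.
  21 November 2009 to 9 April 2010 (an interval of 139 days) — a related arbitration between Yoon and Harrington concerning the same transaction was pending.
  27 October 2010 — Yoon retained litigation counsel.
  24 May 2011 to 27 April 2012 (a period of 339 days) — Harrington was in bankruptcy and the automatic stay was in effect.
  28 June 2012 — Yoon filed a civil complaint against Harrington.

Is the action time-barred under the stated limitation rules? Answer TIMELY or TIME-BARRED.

Under the discovery rule, the claim accrued on 19 May 2008, when Yoon discovered the injury — not on the 8 April 2008 date of the underlying act.
The untolled deadline — 3 years after 19 May 2008 — is 19 May 2011.
The period was tolled for 139 days by the pending related arbitration (21 November 2009 to 9 April 2010), pushing the deadline to 5 October 2011.
Because the automatic bankruptcy stay ran from 24 May 2011 to 27 April 2012, the deadline is extended by 339 days to 8 September 2012.
None of the other events listed affects the running of the period under the stated rules.
Yoon filed on 28 June 2012, before the 8 September 2012 deadline, so the action is timely.

TIMELY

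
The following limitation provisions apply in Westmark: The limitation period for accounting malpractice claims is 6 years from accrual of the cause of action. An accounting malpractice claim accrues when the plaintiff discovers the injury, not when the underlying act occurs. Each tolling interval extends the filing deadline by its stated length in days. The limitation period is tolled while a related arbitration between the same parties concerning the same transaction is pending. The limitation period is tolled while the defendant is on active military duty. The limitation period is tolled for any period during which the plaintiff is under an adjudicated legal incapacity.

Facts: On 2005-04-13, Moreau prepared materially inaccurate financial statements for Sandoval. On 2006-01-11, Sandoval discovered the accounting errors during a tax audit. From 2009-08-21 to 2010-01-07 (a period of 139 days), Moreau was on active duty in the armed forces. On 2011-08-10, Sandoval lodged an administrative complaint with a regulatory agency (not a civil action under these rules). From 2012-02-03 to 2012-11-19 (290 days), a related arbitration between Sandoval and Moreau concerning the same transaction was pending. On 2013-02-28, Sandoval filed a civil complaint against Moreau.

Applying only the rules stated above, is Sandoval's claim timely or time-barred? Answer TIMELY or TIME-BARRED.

TIMELY

The claim did not accrue until Sandoval discovered the injury on 2006-01-11; the 2005-04-13 act date does not start the clock under the stated rule.
The untolled deadline — 6 years after 2006-01-11 — is 2012-01-11.
The period was tolled for 139 days by the defendant's active military service (2009-08-21 to 2010-01-07), pushing the deadline to 2012-05-29.
The pending related arbitration from 2012-02-03 to 2012-11-19 tolled the period for 290 days, extending the deadline to 2013-03-15.
The other events in the timeline have no effect on the limitation period under the stated rules.
Sandoval filed on 2013-02-28, before the 2013-03-15 deadline, so the action is timely.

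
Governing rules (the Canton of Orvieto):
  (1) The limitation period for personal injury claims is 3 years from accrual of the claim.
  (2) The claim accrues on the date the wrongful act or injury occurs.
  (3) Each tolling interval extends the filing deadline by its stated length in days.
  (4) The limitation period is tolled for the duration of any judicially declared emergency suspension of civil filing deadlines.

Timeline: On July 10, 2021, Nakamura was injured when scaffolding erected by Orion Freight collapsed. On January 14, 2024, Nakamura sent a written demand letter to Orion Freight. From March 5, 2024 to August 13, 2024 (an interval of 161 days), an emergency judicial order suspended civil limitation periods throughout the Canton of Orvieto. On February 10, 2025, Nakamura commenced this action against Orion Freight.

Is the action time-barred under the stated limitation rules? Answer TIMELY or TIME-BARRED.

The claim accrued on July 10, 2021, when the wrongful act occurred.
3 years from July 10, 2021 is July 10, 2024.
The emergency suspension of filing deadlines from March 5, 2024 to August 13, 2024 tolled the period for 161 days, extending the deadline to December 18, 2024.
The other events in the timeline have no effect on the limitation period under the stated rules.
The February 10, 2025 filing falls after the December 18, 2024 deadline; the claim is time-barred.

TIME-BARRED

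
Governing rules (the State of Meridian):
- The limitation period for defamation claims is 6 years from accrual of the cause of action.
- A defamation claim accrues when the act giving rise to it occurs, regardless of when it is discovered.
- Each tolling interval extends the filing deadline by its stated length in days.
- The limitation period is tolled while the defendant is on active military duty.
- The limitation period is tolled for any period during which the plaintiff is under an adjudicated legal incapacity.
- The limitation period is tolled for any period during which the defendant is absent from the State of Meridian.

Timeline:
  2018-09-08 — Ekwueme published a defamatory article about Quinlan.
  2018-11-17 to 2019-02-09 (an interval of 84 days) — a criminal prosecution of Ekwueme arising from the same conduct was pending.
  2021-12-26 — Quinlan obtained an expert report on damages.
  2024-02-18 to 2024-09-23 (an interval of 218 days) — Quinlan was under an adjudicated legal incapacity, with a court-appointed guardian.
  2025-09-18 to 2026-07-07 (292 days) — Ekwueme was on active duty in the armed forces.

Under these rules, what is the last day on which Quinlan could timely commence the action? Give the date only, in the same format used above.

The limitation period began to run on 2018-09-08.
6 years from 2018-09-08 is 2024-09-08.
The period was tolled for 218 days by the plaintiff's legal incapacity (2024-02-18 to 2024-09-23), pushing the deadline to 2025-04-14.
The defendant's active military service from 2025-09-18 to 2026-07-07 began after the period had already run on 2025-04-14, so it has no tolling effect.
Although a criminal prosecution ran from 2018-11-17 to 2019-02-09, the stated rules do not make that a tolling event, so it is disregarded.
Nothing else in the chronology tolls or restarts the period.

2025-04-14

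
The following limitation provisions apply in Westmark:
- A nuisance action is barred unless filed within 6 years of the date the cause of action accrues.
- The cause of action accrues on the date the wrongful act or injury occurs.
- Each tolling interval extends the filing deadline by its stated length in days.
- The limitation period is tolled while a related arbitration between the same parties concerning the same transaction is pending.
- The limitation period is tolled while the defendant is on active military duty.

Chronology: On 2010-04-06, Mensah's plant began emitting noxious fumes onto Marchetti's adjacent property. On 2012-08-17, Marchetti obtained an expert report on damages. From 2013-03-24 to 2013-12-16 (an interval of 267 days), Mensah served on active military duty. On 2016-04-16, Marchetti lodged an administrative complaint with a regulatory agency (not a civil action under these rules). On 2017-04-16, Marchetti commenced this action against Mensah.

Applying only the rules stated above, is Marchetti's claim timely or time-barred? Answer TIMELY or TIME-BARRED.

TIME-BARRED

The cause of action accrued on 2010-04-06, the date of the act.
6 years from 2010-04-06 is 2016-04-06.
Because the defendant's active military service ran from 2013-03-24 to 2013-12-16, the deadline is extended by 267 days to 2016-12-29.
The other events in the timeline have no effect on the limitation period under the stated rules.
Filing on 2017-04-16 missed the 2016-12-29 deadline — the action is time-barred.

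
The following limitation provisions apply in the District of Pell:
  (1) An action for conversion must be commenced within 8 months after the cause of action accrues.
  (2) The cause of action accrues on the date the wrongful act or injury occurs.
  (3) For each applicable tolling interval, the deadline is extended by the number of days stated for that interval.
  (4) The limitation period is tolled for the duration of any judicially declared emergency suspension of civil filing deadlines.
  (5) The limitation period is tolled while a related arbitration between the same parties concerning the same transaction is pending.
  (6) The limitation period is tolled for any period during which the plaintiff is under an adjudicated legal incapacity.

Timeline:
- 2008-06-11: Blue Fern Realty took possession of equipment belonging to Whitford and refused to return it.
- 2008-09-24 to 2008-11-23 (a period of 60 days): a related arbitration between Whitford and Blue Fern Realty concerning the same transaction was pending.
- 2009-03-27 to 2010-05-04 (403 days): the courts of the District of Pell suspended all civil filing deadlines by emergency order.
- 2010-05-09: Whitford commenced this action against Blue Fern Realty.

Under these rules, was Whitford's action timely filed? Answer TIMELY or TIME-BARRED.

The limitation period began to run on 2008-06-11.
The untolled deadline — 8 months after 2008-06-11 — is 2009-02-11.
The pending related arbitration from 2008-09-24 to 2008-11-23 tolled the period for 60 days, extending the deadline to 2009-04-12.
The period was tolled for 403 days by the emergency suspension of filing deadlines (2009-03-27 to 2010-05-04), pushing the deadline to 2010-05-20.
Filing on 2010-05-09 beat the 2010-05-20 deadline — the action is timely.

TIMELY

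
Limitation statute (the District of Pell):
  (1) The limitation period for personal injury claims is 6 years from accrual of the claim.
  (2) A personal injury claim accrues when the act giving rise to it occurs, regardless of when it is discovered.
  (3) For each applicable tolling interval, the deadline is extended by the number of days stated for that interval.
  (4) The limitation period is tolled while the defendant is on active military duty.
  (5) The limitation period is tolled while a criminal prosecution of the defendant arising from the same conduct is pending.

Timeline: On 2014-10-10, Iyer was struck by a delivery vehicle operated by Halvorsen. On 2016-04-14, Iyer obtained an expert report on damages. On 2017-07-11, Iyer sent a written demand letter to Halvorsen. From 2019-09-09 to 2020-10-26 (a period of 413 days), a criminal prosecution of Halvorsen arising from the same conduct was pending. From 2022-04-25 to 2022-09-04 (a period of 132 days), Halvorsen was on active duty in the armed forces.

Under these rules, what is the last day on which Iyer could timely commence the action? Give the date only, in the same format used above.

The claim accrued on 2014-10-10, the date of the act.
The untolled deadline — 6 years after 2014-10-10 — is 2020-10-10.
The pending criminal prosecution from 2019-09-09 to 2020-10-26 tolled the period for 413 days, extending the deadline to 2021-11-27.
By the time the defendant's active military service began on 2022-04-25, the limitation period had already expired on 2021-11-27; that interval cannot revive it.
Nothing else in the chronology tolls or restarts the period.

2021-11-27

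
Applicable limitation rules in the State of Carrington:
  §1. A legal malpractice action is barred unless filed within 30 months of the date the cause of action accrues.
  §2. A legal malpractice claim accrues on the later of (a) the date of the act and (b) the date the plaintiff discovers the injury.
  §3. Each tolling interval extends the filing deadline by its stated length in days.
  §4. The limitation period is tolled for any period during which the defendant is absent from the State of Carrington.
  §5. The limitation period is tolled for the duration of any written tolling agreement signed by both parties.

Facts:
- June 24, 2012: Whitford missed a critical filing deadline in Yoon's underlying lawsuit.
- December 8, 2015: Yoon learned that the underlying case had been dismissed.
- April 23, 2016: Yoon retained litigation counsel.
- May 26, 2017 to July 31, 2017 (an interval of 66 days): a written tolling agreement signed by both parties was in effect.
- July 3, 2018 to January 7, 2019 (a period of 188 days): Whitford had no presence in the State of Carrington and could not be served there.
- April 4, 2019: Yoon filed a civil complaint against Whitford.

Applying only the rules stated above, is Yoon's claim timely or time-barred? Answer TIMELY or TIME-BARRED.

Because discovery on December 8, 2015 post-dates the June 24, 2012 act, accrual under the later-of rule falls on December 8, 2015.
30 months from December 8, 2015 is June 8, 2018.
The period was tolled for 66 days by the written tolling agreement (May 26, 2017 to July 31, 2017), pushing the deadline to August 13, 2018.
Because the defendant's absence from the jurisdiction ran from July 3, 2018 to January 7, 2019, the deadline is extended by 188 days to February 17, 2019.
The other events in the timeline have no effect on the limitation period under the stated rules.
Filing on April 4, 2019 missed the February 17, 2019 deadline — the action is time-barred.

TIME-BARRED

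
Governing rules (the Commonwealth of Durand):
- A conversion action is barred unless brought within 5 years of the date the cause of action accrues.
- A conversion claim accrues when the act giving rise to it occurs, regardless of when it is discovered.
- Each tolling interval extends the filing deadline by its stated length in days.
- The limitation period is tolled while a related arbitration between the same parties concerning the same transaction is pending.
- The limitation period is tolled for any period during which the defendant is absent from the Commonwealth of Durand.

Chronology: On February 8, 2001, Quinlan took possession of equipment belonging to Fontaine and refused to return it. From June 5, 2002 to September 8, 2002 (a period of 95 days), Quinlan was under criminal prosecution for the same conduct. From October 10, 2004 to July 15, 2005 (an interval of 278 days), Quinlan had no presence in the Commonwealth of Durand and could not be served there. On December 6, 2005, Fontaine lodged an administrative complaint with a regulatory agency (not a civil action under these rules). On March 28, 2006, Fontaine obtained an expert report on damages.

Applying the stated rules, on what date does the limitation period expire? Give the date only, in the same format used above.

The limitation period began to run on February 8, 2001.
Adding the 5 years base period to February 8, 2001 gives a deadline of February 8, 2006, before any tolling.
The defendant's absence from the jurisdiction from October 10, 2004 to July 15, 2005 tolled the period for 278 days, extending the deadline to November 13, 2006.
Although a criminal prosecution ran from June 5, 2002 to September 8, 2002, the stated rules do not make that a tolling event, so it is disregarded.
None of the other events listed affects the running of the period under the stated rules.

November 13, 2006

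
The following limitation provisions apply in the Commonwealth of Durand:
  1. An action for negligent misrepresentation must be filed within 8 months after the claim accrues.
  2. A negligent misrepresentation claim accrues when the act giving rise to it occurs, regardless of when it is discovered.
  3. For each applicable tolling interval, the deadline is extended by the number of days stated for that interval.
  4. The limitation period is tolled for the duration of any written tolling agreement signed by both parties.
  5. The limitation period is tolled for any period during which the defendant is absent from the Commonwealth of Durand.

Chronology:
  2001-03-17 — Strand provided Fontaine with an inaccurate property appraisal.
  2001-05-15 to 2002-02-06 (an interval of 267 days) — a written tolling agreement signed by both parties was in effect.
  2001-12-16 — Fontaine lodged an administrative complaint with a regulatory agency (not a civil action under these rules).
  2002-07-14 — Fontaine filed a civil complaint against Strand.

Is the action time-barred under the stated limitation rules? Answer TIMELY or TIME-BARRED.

TIMELY

The claim accrued on 2001-03-17, the date of the act.
Adding the 8 months base period to 2001-03-17 gives a deadline of 2001-11-17, before any tolling.
The written tolling agreement from 2001-05-15 to 2002-02-06 tolled the period for 267 days, extending the deadline to 2002-08-11.
Nothing else in the chronology tolls or restarts the period.
Filing on 2002-07-14 beat the 2002-08-11 deadline — the action is timely.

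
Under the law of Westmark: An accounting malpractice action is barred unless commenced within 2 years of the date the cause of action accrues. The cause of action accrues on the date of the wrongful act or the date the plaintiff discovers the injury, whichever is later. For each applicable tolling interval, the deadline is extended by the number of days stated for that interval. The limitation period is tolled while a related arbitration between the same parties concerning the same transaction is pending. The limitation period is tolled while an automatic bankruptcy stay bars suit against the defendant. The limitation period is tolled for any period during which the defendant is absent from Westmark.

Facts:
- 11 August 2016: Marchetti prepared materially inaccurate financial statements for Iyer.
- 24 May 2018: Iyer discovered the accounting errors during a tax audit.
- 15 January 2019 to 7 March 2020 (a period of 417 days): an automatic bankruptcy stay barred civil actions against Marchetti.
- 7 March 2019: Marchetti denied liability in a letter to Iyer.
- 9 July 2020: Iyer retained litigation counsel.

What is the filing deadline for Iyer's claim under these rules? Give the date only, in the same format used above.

15 July 2021

The claim accrued on 24 May 2018 — the later of the 11 August 2016 act and the 24 May 2018 discovery.
Adding the 2 years base period to 24 May 2018 gives a deadline of 24 May 2020, before any tolling.
The automatic bankruptcy stay from 15 January 2019 to 7 March 2020 tolled the period for 417 days, extending the deadline to 15 July 2021.
None of the other events listed affects the running of the period under the stated rules.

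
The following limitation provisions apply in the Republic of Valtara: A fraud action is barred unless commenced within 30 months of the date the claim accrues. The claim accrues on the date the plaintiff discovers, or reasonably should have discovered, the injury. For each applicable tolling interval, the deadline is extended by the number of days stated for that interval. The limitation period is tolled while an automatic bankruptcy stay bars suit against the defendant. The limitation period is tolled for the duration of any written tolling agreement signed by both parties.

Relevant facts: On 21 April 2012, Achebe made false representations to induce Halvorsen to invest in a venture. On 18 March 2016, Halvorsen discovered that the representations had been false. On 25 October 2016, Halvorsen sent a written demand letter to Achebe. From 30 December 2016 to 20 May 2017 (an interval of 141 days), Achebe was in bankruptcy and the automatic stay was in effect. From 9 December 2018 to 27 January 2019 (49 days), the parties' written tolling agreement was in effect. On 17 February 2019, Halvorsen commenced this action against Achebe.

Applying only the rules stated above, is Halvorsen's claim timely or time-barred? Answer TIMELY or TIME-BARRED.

Accrual is tied to discovery, so the period began on 18 March 2016 rather than on 21 April 2012 when the act occurred.
Adding the 30 months base period to 18 March 2016 gives a deadline of 18 September 2018, before any tolling.
Because the automatic bankruptcy stay ran from 30 December 2016 to 20 May 2017, the deadline is extended by 141 days to 6 February 2019.
The written tolling agreement from 9 December 2018 to 27 January 2019 tolled the period for 49 days, extending the deadline to 27 March 2019.
Nothing else in the chronology tolls or restarts the period.
The 17 February 2019 filing precedes the 27 March 2019 deadline; the claim is timely.

TIMELY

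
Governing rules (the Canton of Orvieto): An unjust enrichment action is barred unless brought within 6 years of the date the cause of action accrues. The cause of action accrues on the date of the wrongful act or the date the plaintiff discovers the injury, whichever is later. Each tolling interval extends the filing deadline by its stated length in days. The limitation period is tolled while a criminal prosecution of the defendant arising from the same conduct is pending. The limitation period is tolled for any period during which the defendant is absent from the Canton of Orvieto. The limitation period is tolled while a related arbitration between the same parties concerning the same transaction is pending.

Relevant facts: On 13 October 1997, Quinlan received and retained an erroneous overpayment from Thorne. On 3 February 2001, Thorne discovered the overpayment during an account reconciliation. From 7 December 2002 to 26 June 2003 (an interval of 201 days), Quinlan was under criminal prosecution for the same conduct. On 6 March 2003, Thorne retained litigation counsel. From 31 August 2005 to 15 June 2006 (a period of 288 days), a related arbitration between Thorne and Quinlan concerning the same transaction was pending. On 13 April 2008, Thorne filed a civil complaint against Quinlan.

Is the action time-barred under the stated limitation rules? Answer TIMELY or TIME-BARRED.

Because discovery on 3 February 2001 post-dates the 13 October 1997 act, accrual under the later-of rule falls on 3 February 2001.
Adding the 6 years base period to 3 February 2001 gives a deadline of 3 February 2007, before any tolling.
Because the pending criminal prosecution ran from 7 December 2002 to 26 June 2003, the deadline is extended by 201 days to 23 August 2007.
Because the pending related arbitration ran from 31 August 2005 to 15 June 2006, the deadline is extended by 288 days to 6 June 2008.
None of the other events listed affects the running of the period under the stated rules.
Thorne filed on 13 April 2008, before the 6 June 2008 deadline, so the action is timely.

TIMELY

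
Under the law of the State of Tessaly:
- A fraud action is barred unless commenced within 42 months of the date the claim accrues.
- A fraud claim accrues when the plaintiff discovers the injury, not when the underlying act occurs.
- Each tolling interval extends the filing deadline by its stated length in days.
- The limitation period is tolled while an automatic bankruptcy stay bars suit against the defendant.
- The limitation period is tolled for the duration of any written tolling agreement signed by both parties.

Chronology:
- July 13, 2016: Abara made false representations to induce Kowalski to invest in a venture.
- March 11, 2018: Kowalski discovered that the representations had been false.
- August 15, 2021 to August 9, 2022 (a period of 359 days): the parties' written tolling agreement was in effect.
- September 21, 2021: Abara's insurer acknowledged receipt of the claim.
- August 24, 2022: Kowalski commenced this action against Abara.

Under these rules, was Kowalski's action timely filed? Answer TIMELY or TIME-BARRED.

TIMELY

Under the discovery rule, the claim accrued on March 11, 2018, when Kowalski discovered the injury — not on the July 13, 2016 date of the underlying act.
42 months from March 11, 2018 is September 11, 2021.
The period was tolled for 359 days by the written tolling agreement (August 15, 2021 to August 9, 2022), pushing the deadline to September 5, 2022.
The other events in the timeline have no effect on the limitation period under the stated rules.
Kowalski filed on August 24, 2022, before the September 5, 2022 deadline, so the action is timely.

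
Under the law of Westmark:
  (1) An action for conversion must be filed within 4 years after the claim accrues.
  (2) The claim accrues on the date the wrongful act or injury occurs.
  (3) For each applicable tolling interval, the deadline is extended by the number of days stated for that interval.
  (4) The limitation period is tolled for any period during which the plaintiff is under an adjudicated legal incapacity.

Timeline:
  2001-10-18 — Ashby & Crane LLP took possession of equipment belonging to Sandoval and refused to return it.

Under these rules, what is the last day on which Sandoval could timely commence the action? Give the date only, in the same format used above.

The claim accrued on 2001-10-18, the date of the act.
Adding the 4 years base period to 2001-10-18 gives a deadline of 2005-10-18, before any tolling.

2005-10-18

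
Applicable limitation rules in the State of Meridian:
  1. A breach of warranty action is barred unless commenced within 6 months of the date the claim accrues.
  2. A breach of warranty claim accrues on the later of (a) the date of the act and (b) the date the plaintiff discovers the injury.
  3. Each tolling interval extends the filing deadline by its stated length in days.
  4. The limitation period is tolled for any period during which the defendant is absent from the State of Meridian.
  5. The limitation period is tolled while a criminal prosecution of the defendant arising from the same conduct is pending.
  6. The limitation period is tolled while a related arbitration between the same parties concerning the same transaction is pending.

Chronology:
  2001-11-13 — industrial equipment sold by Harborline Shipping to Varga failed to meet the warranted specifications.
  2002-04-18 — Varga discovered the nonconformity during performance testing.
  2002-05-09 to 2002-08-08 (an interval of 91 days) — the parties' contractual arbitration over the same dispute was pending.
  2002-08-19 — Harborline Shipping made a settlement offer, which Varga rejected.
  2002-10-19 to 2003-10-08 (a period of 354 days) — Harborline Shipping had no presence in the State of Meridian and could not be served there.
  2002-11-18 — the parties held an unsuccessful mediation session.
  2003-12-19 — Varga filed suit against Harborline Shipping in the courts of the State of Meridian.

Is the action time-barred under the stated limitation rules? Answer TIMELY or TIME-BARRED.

TIMELY

The claim accrued on 2002-04-18 — the later of the 2001-11-13 act and the 2002-04-18 discovery.
The untolled deadline — 6 months after 2002-04-18 — is 2002-10-18.
Because the pending related arbitration ran from 2002-05-09 to 2002-08-08, the deadline is extended by 91 days to 2003-01-17.
The period was tolled for 354 days by the defendant's absence from the jurisdiction (2002-10-19 to 2003-10-08), pushing the deadline to 2004-01-06.
None of the other events listed affects the running of the period under the stated rules.
Varga filed on 2003-12-19, before the 2004-01-06 deadline, so the action is timely.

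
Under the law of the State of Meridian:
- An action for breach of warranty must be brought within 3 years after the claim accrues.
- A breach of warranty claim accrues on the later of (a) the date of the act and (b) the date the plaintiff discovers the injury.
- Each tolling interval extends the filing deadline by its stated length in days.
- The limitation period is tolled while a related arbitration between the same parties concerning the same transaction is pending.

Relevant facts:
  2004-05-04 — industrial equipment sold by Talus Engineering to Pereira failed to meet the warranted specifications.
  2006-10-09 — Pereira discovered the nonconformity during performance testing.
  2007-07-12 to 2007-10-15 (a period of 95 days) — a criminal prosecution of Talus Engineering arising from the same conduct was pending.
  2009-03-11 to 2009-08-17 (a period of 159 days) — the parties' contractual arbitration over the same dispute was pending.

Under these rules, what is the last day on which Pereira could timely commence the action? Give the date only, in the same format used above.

The claim accrued on 2006-10-09 — the later of the 2004-05-04 act and the 2006-10-09 discovery.
3 years from 2006-10-09 is 2009-10-09.
The period was tolled for 159 days by the pending related arbitration (2009-03-11 to 2009-08-17), pushing the deadline to 2010-03-17.
The pending criminal prosecution from 2007-07-12 to 2007-10-15 does not toll the period, because no stated rule makes a criminal prosecution a tolling event.

2010-03-17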